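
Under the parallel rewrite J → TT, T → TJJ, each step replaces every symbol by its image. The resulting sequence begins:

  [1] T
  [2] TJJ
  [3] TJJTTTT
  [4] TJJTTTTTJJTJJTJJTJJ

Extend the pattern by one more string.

Rewriting the 19 symbols of TJJTTTTTJJTJJTJJTJJ one by one yields TJJ TT TT TJJ TJJ TJJ TJJ TJJ TT TT TJJ TT TT TJJ TT TT TJJ TT TT; concatenated:

TJJTTTTTJJTJJTJJTJJTJJTTTTTJJTTTTTJJTTTTTJJTTTT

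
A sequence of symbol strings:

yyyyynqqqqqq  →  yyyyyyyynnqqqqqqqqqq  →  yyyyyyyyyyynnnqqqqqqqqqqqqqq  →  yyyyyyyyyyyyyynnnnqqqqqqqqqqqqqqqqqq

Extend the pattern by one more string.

The n-th term is 3n-1 y's then n-1 n's then 4n-2 q's, where the shown terms are n = 2, 3, 4, 5.
Setting n = 6 gives 17, 5, 22 characters in each block.

yyyyyyyyyyyyyyyyynnnnnqqqqqqqqqqqqqqqqqqqqqq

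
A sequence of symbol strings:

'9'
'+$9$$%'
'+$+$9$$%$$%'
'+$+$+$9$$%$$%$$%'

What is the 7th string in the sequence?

Every step adds +$ to the front and $$% to the end of the previous string.
From +$+$+$9$$%$$%$$%, 3 further steps: +$+$+$9$$%$$%$$% → +$+$+$+$9$$%$$%$$%$$% → +$+$+$+$+$9$$%$$%$$%$$%$$% → (answer).

+$+$+$+$+$+$9$$%$$%$$%$$%$$%$$%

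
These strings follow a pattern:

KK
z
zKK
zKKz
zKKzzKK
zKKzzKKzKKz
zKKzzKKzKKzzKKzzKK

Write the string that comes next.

Each term (from the third on) is the previous term followed by the one before it: term 3 = z·KK = zKK.
The next term joins zKKzzKKzKKzzKKzzKK and zKKzzKKzKKz.

zKKzzKKzKKzzKKzzKKzKKzzKKzKKz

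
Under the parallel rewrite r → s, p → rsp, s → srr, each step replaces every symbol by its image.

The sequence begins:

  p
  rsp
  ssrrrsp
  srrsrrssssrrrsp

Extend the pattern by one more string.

Rewriting the 15 symbols of srrsrrssssrrrsp one by one yields srr s s srr s s srr srr srr srr s s s srr rsp; concatenated:

srrsssrrsssrrsrrsrrsrrssssrrrsp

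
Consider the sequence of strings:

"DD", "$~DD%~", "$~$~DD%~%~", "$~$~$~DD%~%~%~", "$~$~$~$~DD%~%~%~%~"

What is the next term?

$~$~$~$~$~DD%~%~%~%~%~

Each term wraps the previous one in $~ on the left and %~ on the right.
So the next term is $~·$~$~$~$~DD%~%~%~%~·%~.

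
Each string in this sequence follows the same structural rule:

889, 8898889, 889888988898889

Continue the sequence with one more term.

s(k+1) = s(k)·8·s(k) — each term doubles the last with '8' between the halves.
Doubling 889888988898889 with '8' between the halves:

8898889888988898889888988898889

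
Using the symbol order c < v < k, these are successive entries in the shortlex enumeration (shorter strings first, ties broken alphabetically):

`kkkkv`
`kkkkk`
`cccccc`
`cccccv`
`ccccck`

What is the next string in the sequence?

ccccvc

Find the rightmost character of ccccck below k, bump it to the next letter, and reset everything to its right to c.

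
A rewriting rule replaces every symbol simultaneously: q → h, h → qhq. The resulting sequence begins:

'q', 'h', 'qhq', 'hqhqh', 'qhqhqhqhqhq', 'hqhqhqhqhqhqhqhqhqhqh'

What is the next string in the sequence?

Applying the rule to each of the 21 symbols of hqhqhqhqhqhqhqhqhqhqh gives the pieces qhq h qhq h qhq h qhq h qhq h qhq h qhq h qhq h qhq h qhq h qhq, which concatenate to the answer.

qhqhqhqhqhqhqhqhqhqhqhqhqhqhqhqhqhqhqhqhqhq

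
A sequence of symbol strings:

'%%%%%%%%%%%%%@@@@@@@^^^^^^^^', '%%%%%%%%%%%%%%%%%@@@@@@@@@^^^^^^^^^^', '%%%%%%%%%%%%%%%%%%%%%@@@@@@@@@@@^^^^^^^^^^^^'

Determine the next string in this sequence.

%%%%%%%%%%%%%%%%%%%%%%%%%@@@@@@@@@@@@@^^^^^^^^^^^^^^

Each string has the form %^{4n+1} @^{2n+1} ^^{2n+2}, where the shown terms are n = 3, 4, 5.
For the next term, n = 6, so the run lengths are 25, 13, 14.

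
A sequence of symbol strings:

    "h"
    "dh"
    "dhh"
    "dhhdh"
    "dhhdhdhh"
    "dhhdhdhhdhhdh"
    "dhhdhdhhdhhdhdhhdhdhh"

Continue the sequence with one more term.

dhhdhdhhdhhdhdhhdhdhhdhhdhdhhdhhdh

From term 3 onward, concatenate the last term with the second-to-last: dh·h = dhh, dhh·dh = dhhdh, …
Continuing: dhhdhdhhdhhdhdhhdhdhh · dhhdhdhhdhhdh gives term 8.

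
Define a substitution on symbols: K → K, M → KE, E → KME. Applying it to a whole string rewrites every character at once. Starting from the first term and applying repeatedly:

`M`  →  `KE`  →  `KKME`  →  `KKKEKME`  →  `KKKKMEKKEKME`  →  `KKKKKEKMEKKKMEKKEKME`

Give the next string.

Rewriting the 20 symbols of KKKKKEKMEKKKMEKKEKME one by one yields K K K K K KME K KE KME K K K KE KME K K KME K KE KME; concatenated:

KKKKKKMEKKEKMEKKKKEKMEKKKMEKKEKME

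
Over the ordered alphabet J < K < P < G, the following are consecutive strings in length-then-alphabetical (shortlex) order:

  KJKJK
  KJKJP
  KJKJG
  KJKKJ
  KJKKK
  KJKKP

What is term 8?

KJKPJ

Continuing the enumeration 2 steps past KJKKP: KJKKP → KJKKG → (answer).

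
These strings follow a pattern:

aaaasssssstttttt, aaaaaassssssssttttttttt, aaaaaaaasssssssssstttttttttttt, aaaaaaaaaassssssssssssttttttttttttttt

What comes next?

Each string has the form a^{2n} s^{2n+2} t^{3n}, where the shown terms are n = 2, 3, 4, 5.
At n = 6 the blocks have lengths 12, 14, 18.

aaaaaaaaaaaasssssssssssssstttttttttttttttttt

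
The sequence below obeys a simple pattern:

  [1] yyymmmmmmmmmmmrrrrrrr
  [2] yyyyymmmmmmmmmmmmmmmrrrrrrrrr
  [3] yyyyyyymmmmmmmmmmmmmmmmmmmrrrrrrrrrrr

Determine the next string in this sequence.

Reading off run lengths: y runs 3, 5, 7; m runs 11, 15, 19; r runs 7, 9, 11 — each is linear in n, where the shown terms are n = 2, 3, 4.
For the next term, n = 5, so the run lengths are 9, 23, 13.

yyyyyyyyymmmmmmmmmmmmmmmmmmmmmmmrrrrrrrrrrrrr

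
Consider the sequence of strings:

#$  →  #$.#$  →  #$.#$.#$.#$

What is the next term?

#$.#$.#$.#$.#$.#$.#$.#$

Every step duplicates the string with '.' between the halves.
So the next term is two copies of #$.#$.#$.#$ with '.' between the halves.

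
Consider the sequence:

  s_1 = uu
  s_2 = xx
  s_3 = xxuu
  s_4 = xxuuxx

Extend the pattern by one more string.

Each term (from the third on) is the previous term followed by the one before it: term 3 = xx·uu = xxuu.
The next term joins xxuuxx and xxuu.

xxuuxxxxuu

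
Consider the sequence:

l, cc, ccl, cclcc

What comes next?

cclccccl

This is a Fibonacci-style word recurrence s(k) = s(k−1)·s(k−2): e.g. cc·l = ccl.
The next term joins cclcc and ccl.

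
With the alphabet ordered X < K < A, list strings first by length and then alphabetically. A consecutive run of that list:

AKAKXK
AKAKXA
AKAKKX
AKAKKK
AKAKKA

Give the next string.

AKAKAX

Treat AKAKKA as a base-3 numeral over the given alphabet and add one, carrying through any trailing A's.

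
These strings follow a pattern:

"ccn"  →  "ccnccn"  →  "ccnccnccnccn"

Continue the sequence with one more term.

s(k+1) = s(k)·s(k) — each term doubles the last.
Doubling ccnccnccnccn:

ccnccnccnccnccnccnccnccn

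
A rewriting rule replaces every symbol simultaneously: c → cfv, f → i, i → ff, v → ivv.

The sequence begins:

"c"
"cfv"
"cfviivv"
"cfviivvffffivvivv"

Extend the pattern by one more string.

φ(cfviivvffffivvivv) expands symbol-by-symbol to cfv i ivv ff ff ivv ivv i i i i ff ivv ivv ff ivv ivv; joining the 17 pieces gives the next term.

cfviivvffffivvivviiiiffivvivvffivvivv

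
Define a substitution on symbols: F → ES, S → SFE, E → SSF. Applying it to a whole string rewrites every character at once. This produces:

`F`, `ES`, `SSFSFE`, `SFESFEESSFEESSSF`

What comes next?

SFEESSSFSFEESSSFSSFSFESFEESSSFSSFSFESFESFEES

Replace each of the 16 characters of SFESFEESSFEESSSF in place — SFE ES SSF SFE ES SSF SSF SFE SFE ES SSF SSF SFE SFE SFE ES — and concatenate.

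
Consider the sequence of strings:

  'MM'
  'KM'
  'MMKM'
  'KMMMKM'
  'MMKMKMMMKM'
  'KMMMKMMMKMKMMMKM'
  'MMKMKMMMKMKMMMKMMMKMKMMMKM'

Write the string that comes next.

KMMMKMMMKMKMMMKMMMKMKMMMKMKMMMKMMMKMKMMMKM

This is a Fibonacci-style word recurrence s(k) = s(k−2)·s(k−1): e.g. MM·KM = MMKM.
Continuing: KMMMKMMMKMKMMMKM · MMKMKMMMKMKMMMKMMMKMKMMMKM gives term 8.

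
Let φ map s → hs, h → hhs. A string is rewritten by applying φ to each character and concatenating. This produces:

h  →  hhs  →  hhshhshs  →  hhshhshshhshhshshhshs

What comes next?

Applying the rule to each of the 21 symbols of hhshhshshhshhshshhshs gives the pieces hhs hhs hs hhs hhs hs hhs hs hhs hhs hs hhs hhs hs hhs hs hhs hhs hs hhs hs, which concatenate to the answer.

hhshhshshhshhshshhshshhshhshshhshhshshhshshhshhshshhshs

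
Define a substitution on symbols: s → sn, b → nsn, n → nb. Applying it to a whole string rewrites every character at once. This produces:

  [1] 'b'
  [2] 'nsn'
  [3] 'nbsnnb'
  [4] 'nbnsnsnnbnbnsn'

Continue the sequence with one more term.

φ(nbnsnsnnbnbnsn) expands symbol-by-symbol to nb nsn nb sn nb sn nb nb nsn nb nsn nb sn nb; joining the 14 pieces gives the next term.

nbnsnnbsnnbsnnbnbnsnnbnsnnbsnnb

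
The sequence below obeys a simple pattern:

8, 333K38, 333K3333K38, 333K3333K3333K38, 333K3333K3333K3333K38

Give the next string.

333K3333K3333K3333K3333K38

The strings grow by a fixed prefix 333K3 each time.
One more step from 333K3333K3333K3333K38 gives the answer.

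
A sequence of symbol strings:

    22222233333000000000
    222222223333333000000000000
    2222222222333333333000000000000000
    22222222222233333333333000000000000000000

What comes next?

222222222222223333333333333000000000000000000000

Each string has the form 2^{2n} 3^{2n-1} 0^{3n}, where the shown terms are n = 3, 4, 5, 6.
Setting n = 7 gives 14, 13, 21 characters in each block.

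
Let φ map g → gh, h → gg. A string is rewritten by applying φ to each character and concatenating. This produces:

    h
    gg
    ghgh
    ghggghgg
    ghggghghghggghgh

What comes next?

Replace each of the 16 characters of ghggghghghggghgh in place — gh gg gh gh gh gg gh gg gh gg gh gh gh gg gh gg — and concatenate.

ghggghghghggghggghggghghghggghgg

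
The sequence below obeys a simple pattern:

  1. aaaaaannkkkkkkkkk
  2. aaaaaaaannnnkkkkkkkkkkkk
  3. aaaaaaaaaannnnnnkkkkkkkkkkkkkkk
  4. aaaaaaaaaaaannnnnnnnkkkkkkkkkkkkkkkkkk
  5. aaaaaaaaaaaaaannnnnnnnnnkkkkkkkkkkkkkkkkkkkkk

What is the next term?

aaaaaaaaaaaaaaaannnnnnnnnnnnkkkkkkkkkkkkkkkkkkkkkkkk

The n-th term is 2n+2 a's then 2n-2 n's then 3n+3 k's, where the shown terms are n = 2, 3, 4, 5, 6.
Setting n = 7 gives 16, 12, 24 characters in each block.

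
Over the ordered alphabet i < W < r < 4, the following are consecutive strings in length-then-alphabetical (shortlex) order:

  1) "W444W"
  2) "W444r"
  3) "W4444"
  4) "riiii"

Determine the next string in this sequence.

Treat riiii as a base-4 numeral over the given alphabet and add one, carrying through any trailing 4's.

riiiW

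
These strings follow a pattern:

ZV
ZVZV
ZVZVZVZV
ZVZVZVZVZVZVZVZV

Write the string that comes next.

ZVZVZVZVZVZVZVZVZVZVZVZVZVZVZVZV

Each string is two copies of the previous one concatenated.
So the next term is two copies of ZVZVZVZVZVZVZVZV.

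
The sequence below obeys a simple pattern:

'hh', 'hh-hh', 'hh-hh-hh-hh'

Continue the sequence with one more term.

s(k+1) = s(k)·-·s(k) — each term doubles the last with '-' between the halves.
Doubling hh-hh-hh-hh with '-' between the halves:

hh-hh-hh-hh-hh-hh-hh-hh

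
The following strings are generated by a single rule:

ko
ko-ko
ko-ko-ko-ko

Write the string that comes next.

Each string is two copies of the previous one joined by '-'.
So the next term is two copies of ko-ko-ko-ko with '-' between the halves.

ko-ko-ko-ko-ko-ko-ko-ko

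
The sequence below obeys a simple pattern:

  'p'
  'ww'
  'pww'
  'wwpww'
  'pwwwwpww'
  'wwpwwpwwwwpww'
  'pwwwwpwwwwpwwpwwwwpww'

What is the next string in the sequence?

wwpwwpwwwwpwwpwwwwpwwwwpwwpwwwwpww

From term 3 onward, concatenate the second-to-last term with the last: p·ww = pww, ww·pww = wwpww, …
The next term joins wwpwwpwwwwpww and pwwwwpwwwwpwwpwwwwpww.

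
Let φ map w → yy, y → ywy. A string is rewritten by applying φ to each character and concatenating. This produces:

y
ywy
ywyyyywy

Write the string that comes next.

Rewriting each symbol of ywyyyywy: y→ywy, w→yy, y→ywy, y→ywy, y→ywy, y→ywy, w→yy, y→ywy, which concatenates to ywy yy ywy ywy ywy ywy yy ywy.

ywyyyywyywyywyywyyyywy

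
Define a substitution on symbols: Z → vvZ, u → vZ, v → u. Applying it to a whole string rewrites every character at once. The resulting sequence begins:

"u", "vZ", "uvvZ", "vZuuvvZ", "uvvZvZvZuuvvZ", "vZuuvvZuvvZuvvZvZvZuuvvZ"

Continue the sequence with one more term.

φ(vZuuvvZuvvZuvvZvZvZuuvvZ) expands symbol-by-symbol to u vvZ vZ vZ u u vvZ vZ u u vvZ vZ u u vvZ u vvZ u vvZ vZ vZ u u vvZ; joining the 24 pieces gives the next term.

uvvZvZvZuuvvZvZuuvvZvZuuvvZuvvZuvvZvZvZuuvvZ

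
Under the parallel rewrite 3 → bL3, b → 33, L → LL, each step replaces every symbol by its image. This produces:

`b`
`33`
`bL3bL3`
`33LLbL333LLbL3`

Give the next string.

Replace each of the 14 characters of 33LLbL333LLbL3 in place — bL3 bL3 LL LL 33 LL bL3 bL3 bL3 LL LL 33 LL bL3 — and concatenate.

bL3bL3LLLL33LLbL3bL3bL3LLLL33LLbL3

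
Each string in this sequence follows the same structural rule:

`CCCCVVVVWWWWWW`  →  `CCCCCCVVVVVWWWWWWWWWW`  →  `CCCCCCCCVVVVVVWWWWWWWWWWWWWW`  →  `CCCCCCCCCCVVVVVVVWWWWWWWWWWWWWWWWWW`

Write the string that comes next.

Reading off run lengths: C runs 4, 6, 8, 10; V runs 4, 5, 6, 7; W runs 6, 10, 14, 18 — each is linear in n (n = 1, 2, …).
At n = 5 the blocks have lengths 12, 8, 22.

CCCCCCCCCCCCVVVVVVVVWWWWWWWWWWWWWWWWWWWWWW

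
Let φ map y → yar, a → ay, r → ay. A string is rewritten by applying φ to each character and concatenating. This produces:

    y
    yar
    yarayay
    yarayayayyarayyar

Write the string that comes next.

Rewriting the 17 symbols of yarayayayyarayyar one by one yields yar ay ay ay yar ay yar ay yar yar ay ay ay yar yar ay ay; concatenated:

yarayayayyarayyarayyaryarayayayyaryarayay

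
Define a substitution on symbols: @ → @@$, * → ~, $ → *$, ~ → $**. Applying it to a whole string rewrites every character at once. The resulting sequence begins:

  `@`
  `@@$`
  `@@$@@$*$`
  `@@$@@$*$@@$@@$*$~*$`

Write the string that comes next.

φ(@@$@@$*$@@$@@$*$~*$) expands symbol-by-symbol to @@$ @@$ *$ @@$ @@$ *$ ~ *$ @@$ @@$ *$ @@$ @@$ *$ ~ *$ $** ~ *$; joining the 19 pieces gives the next term.

@@$@@$*$@@$@@$*$~*$@@$@@$*$@@$@@$*$~*$$**~*$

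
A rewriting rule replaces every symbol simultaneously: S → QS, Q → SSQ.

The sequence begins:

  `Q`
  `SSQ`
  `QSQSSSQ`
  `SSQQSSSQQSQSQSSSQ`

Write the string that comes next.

Replace each of the 17 characters of SSQQSSSQQSQSQSSSQ in place — QS QS SSQ SSQ QS QS QS SSQ SSQ QS SSQ QS SSQ QS QS QS SSQ — and concatenate.

QSQSSSQSSQQSQSQSSSQSSQQSSSQQSSSQQSQSQSSSQ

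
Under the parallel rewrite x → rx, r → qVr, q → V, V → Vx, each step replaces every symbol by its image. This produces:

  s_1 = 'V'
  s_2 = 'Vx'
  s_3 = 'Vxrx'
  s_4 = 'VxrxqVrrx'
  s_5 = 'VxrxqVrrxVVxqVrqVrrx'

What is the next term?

VxrxqVrrxVVxqVrqVrrxVxVxrxVVxqVrVVxqVrqVrrx

Replace each of the 20 characters of VxrxqVrrxVVxqVrqVrrx in place — Vx rx qVr rx V Vx qVr qVr rx Vx Vx rx V Vx qVr V Vx qVr qVr rx — and concatenate.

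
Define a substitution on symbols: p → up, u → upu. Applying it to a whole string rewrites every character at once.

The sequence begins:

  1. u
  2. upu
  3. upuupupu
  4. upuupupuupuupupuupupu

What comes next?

Replace each of the 21 characters of upuupupuupuupupuupupu in place — upu up upu upu up upu up upu upu up upu upu up upu up upu upu up upu up upu — and concatenate.

upuupupuupuupupuupupuupuupupuupuupupuupupuupuupupuupupu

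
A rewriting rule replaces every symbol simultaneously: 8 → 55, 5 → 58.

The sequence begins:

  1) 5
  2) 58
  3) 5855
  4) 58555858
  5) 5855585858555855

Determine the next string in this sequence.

58555858585558555855585858555858

Replace each of the 16 characters of 5855585858555855 in place — 58 55 58 58 58 55 58 55 58 55 58 58 58 55 58 58 — and concatenate.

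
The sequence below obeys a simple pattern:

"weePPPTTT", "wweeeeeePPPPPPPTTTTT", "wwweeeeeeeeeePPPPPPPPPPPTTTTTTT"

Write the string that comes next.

Each string has the form w^{n} e^{4n-2} P^{4n-1} T^{2n+1} (n = 1, 2, …).
For the next term, n = 4, so the run lengths are 4, 14, 15, 9.

wwwweeeeeeeeeeeeeePPPPPPPPPPPPPPPTTTTTTTTT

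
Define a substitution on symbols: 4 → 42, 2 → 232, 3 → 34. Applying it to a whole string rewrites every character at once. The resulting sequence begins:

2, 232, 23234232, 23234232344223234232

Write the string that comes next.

2323423234422323423234424223223234232344223234232

Replace each of the 20 characters of 23234232344223234232 in place — 232 34 232 34 42 232 34 232 34 42 42 232 232 34 232 34 42 232 34 232 — and concatenate.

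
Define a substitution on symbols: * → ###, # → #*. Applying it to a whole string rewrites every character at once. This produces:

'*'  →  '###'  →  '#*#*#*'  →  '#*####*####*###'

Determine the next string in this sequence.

Applying the rule to each of the 15 symbols of #*####*####*### gives the pieces #* ### #* #* #* #* ### #* #* #* #* ### #* #* #*, which concatenate to the answer.

#*####*#*#*#*####*#*#*#*####*#*#*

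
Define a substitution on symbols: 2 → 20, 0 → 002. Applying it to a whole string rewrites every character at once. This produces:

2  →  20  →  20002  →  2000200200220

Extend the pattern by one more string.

φ(2000200200220) expands symbol-by-symbol to 20 002 002 002 20 002 002 20 002 002 20 20 002; joining the 13 pieces gives the next term.

2000200200220002002200020022020002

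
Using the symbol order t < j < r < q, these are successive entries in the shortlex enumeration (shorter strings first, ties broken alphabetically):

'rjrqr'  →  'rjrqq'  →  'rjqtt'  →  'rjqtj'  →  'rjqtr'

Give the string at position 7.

rjqjt

Advancing 2 positions from rjqtr through rjqtr → rjqtq reaches term 7.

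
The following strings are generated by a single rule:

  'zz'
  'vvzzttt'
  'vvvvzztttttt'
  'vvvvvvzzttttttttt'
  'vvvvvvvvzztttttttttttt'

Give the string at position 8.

s(k+1) = vv·s(k)·ttt, so each term gains vv as a prefix and ttt as a suffix.
From vvvvvvvvzztttttttttttt, 3 further steps: vvvvvvvvzztttttttttttt → vvvvvvvvvvzzttttttttttttttt → vvvvvvvvvvvvzztttttttttttttttttt → (answer).

vvvvvvvvvvvvvvzzttttttttttttttttttttt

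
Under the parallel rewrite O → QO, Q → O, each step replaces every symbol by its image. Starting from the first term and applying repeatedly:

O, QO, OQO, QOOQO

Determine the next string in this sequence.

Rewriting each symbol of QOOQO: Q→O, O→QO, O→QO, Q→O, O→QO, which concatenates to O QO QO O QO.

OQOQOOQO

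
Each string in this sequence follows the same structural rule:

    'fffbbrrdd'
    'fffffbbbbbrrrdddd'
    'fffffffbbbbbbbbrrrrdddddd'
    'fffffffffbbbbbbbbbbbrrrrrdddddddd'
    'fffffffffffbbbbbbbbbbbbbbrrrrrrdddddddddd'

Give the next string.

The n-th term is 2n+1 f's then 3n-1 b's then n+1 r's then 2n d's (n = 1, 2, …).
Setting n = 6 gives 13, 17, 7, 12 characters in each block.

fffffffffffffbbbbbbbbbbbbbbbbbrrrrrrrdddddddddddd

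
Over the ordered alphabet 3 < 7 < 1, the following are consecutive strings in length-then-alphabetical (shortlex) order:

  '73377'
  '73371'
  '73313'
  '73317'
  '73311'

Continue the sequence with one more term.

73733

Find the rightmost character of 73311 below 1, bump it to the next letter, and reset everything to its right to 3.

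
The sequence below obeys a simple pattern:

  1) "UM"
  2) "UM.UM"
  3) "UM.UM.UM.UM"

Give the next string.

Every step duplicates the string with '.' between the halves.
So the next term is two copies of UM.UM.UM.UM with '.' between the halves.

UM.UM.UM.UM.UM.UM.UM.UM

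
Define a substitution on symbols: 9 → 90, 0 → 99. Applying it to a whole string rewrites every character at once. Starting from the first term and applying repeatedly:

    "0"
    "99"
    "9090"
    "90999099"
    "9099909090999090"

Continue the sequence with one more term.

Replace each of the 16 characters of 9099909090999090 in place — 90 99 90 90 90 99 90 99 90 99 90 90 90 99 90 99 — and concatenate.

90999090909990999099909090999099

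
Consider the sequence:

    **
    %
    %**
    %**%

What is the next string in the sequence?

%**%%**

This is a Fibonacci-style word recurrence s(k) = s(k−1)·s(k−2): e.g. %·** = %**.
So term 5 is %**%·%**.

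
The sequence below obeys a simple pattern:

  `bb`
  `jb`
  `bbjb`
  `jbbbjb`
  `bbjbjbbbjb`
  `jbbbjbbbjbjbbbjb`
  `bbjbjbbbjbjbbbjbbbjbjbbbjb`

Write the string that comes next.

jbbbjbbbjbjbbbjbbbjbjbbbjbjbbbjbbbjbjbbbjb

From term 3 onward, concatenate the second-to-last term with the last: bb·jb = bbjb, jb·bbjb = jbbbjb, …
Continuing: jbbbjbbbjbjbbbjb · bbjbjbbbjbjbbbjbbbjbjbbbjb gives term 8.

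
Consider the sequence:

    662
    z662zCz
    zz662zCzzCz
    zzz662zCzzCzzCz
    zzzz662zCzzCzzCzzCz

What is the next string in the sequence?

zzzzz662zCzzCzzCzzCzzCz

Every step adds z to the front and zCz to the end of the previous string.
So the next term is z·zzzz662zCzzCzzCzzCz·zCz.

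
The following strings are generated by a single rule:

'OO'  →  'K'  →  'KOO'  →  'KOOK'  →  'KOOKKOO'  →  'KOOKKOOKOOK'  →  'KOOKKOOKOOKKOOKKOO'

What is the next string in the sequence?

From term 3 onward, concatenate the last term with the second-to-last: K·OO = KOO, KOO·K = KOOK, …
The next term joins KOOKKOOKOOKKOOKKOO and KOOKKOOKOOK.

KOOKKOOKOOKKOOKKOOKOOKKOOKOOK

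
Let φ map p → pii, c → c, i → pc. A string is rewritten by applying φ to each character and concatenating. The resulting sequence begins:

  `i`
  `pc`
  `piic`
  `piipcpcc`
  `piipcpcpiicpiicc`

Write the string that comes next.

Applying the rule to each of the 16 symbols of piipcpcpiicpiicc gives the pieces pii pc pc pii c pii c pii pc pc c pii pc pc c c, which concatenate to the answer.

piipcpcpiicpiicpiipcpccpiipcpccc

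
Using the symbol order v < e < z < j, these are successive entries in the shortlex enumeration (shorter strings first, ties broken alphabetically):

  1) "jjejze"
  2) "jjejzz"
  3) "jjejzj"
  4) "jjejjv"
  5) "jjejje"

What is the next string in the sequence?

jjejjz

Find the rightmost character of jjejje below j, bump it to the next letter, and reset everything to its right to v.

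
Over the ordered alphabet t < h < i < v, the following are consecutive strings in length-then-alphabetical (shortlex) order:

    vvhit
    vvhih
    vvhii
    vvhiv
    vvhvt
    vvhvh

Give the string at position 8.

vvhvv

Stepping forward 2 times from vvhvh: vvhvh → vvhvi, then the target.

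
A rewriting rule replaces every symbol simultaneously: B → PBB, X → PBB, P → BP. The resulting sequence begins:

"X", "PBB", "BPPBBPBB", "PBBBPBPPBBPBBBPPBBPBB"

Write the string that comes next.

BPPBBPBBPBBBPPBBBPBPPBBPBBBPPBBPBBPBBBPBPPBBPBBBPPBBPBB

φ(PBBBPBPPBBPBBBPPBBPBB) expands symbol-by-symbol to BP PBB PBB PBB BP PBB BP BP PBB PBB BP PBB PBB PBB BP BP PBB PBB BP PBB PBB; joining the 21 pieces gives the next term.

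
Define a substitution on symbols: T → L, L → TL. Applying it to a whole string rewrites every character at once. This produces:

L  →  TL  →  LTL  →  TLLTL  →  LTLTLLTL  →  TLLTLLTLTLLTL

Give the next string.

LTLTLLTLTLLTLLTLTLLTL

Replace each of the 13 characters of TLLTLLTLTLLTL in place — L TL TL L TL TL L TL L TL TL L TL — and concatenate.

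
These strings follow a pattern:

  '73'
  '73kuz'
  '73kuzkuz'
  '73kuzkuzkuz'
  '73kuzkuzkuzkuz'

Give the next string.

73kuzkuzkuzkuzkuz

The strings grow by a fixed suffix kuz each time.
So the next term is 73kuzkuzkuzkuz·kuz.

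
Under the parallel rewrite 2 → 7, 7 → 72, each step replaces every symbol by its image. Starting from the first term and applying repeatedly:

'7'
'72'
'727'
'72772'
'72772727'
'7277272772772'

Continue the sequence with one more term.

Replace each of the 13 characters of 7277272772772 in place — 72 7 72 72 7 72 7 72 72 7 72 72 7 — and concatenate.

727727277277272772727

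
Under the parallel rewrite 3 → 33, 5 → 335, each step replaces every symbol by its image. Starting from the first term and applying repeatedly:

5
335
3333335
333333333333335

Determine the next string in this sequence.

3333333333333333333333333333335

Replace each of the 15 characters of 333333333333335 in place — 33 33 33 33 33 33 33 33 33 33 33 33 33 33 335 — and concatenate.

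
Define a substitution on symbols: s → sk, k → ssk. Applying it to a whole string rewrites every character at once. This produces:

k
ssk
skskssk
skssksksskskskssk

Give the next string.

Rewriting the 17 symbols of skssksksskskskssk one by one yields sk ssk sk sk ssk sk ssk sk sk ssk sk ssk sk ssk sk sk ssk; concatenated:

skssksksksskskssksksksskskssksksskskskssk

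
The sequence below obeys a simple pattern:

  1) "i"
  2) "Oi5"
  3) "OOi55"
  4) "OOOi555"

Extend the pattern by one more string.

Each term wraps the previous one in O on the left and 5 on the right.
One more step from OOOi555 gives the answer.

OOOOi5555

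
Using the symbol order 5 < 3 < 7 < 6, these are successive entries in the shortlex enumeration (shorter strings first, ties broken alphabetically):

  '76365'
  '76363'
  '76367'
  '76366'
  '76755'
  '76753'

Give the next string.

76757

Find the rightmost character of 76753 below 6, bump it to the next letter, and reset everything to its right to 5.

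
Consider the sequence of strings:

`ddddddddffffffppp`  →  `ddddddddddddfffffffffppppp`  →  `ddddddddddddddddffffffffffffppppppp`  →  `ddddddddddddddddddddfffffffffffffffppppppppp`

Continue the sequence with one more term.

Each string has the form d^{4n} f^{3n} p^{2n-1}, where the shown terms are n = 2, 3, 4, 5.
At n = 6 the blocks have lengths 24, 18, 11.

ddddddddddddddddddddddddffffffffffffffffffppppppppppp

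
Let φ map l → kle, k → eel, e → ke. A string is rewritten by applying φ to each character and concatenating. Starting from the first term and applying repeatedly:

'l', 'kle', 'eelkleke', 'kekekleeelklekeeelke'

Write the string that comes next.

Replace each of the 20 characters of kekekleeelklekeeelke in place — eel ke eel ke eel kle ke ke ke kle eel kle ke eel ke ke ke kle eel ke — and concatenate.

eelkeeelkeeelklekekekekleeelklekeeelkekekekleeelke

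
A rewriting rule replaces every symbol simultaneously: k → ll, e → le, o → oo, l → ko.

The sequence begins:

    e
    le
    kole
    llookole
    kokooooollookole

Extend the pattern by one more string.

Rewriting the 16 symbols of kokooooollookole one by one yields ll oo ll oo oo oo oo oo ko ko oo oo ll oo ko le; concatenated:

lloollooooooooookokooooollookole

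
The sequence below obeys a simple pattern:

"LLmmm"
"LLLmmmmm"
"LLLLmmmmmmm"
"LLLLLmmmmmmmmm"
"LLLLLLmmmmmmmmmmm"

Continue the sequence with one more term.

LLLLLLLmmmmmmmmmmmmm

Term n consists of n+1 L's, followed by 2n+1 m's (n = 1, 2, …).
At n = 6 the blocks have lengths 7, 13.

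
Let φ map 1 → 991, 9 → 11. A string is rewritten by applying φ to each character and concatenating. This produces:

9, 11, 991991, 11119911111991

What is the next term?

φ(11119911111991) expands symbol-by-symbol to 991 991 991 991 11 11 991 991 991 991 991 11 11 991; joining the 14 pieces gives the next term.

99199199199111119919919919919911111991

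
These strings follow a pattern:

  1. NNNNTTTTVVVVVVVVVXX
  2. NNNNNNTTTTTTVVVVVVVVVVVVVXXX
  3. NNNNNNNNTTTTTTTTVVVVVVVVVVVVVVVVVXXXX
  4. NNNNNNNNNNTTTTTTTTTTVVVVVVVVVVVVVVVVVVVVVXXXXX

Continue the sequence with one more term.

NNNNNNNNNNNNTTTTTTTTTTTTVVVVVVVVVVVVVVVVVVVVVVVVVXXXXXX

Reading off run lengths: N runs 4, 6, 8, 10; T runs 4, 6, 8, 10; V runs 9, 13, 17, 21; X runs 2, 3, 4, 5 — each is linear in n, where the shown terms are n = 2, 3, 4, 5.
For the next term, n = 6, so the run lengths are 12, 12, 25, 6.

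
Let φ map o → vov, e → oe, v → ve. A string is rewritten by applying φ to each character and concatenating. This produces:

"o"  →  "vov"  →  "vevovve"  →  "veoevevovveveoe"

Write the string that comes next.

Rewriting the 15 symbols of veoevevovveveoe one by one yields ve oe vov oe ve oe ve vov ve ve oe ve oe vov oe; concatenated:

veoevovoeveoevevovveveoeveoevovoe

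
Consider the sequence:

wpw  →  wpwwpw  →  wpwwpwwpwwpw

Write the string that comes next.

Each string is two copies of the previous one concatenated.
Doubling wpwwpwwpwwpw:

wpwwpwwpwwpwwpwwpwwpwwpw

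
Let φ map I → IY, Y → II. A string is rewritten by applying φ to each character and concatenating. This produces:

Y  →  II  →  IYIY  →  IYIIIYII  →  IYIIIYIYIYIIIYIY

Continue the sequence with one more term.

IYIIIYIYIYIIIYIIIYIIIYIYIYIIIYII

Applying the rule to each of the 16 symbols of IYIIIYIYIYIIIYIY gives the pieces IY II IY IY IY II IY II IY II IY IY IY II IY II, which concatenate to the answer.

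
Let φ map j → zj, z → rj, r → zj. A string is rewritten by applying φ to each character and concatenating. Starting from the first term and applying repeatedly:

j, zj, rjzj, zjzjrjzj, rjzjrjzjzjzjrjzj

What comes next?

zjzjrjzjzjzjrjzjrjzjrjzjzjzjrjzj

Applying the rule to each of the 16 symbols of rjzjrjzjzjzjrjzj gives the pieces zj zj rj zj zj zj rj zj rj zj rj zj zj zj rj zj, which concatenate to the answer.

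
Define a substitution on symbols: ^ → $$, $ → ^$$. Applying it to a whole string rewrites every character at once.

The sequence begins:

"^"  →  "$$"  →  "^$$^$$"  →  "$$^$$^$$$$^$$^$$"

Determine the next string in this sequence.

Rewriting the 16 symbols of $$^$$^$$$$^$$^$$ one by one yields ^$$ ^$$ $$ ^$$ ^$$ $$ ^$$ ^$$ ^$$ ^$$ $$ ^$$ ^$$ $$ ^$$ ^$$; concatenated:

^$$^$$$$^$$^$$$$^$$^$$^$$^$$$$^$$^$$$$^$$^$$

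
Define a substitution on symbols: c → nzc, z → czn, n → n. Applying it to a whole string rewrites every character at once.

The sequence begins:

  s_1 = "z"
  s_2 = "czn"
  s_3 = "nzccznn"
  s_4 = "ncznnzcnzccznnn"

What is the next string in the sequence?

Replace each of the 15 characters of ncznnzcnzccznnn in place — n nzc czn n n czn nzc n czn nzc nzc czn n n n — and concatenate.

nnzccznnncznnzcncznnzcnzccznnnn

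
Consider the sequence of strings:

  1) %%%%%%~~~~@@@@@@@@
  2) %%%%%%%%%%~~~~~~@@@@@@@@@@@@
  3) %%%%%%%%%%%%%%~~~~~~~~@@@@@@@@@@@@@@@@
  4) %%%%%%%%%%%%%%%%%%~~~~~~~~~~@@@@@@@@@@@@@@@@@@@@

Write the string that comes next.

The n-th term is 4n-2 %'s then 2n ~'s then 4n @'s, where the shown terms are n = 2, 3, 4, 5.
At n = 6 the blocks have lengths 22, 12, 24.

%%%%%%%%%%%%%%%%%%%%%%~~~~~~~~~~~~@@@@@@@@@@@@@@@@@@@@@@@@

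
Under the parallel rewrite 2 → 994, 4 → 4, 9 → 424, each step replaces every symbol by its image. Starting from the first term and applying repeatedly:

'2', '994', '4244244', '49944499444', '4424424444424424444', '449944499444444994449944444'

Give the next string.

Replace each of the 27 characters of 449944499444444994449944444 in place — 4 4 424 424 4 4 4 424 424 4 4 4 4 4 4 424 424 4 4 4 424 424 4 4 4 4 4 — and concatenate.

4442442444442442444444442442444442442444444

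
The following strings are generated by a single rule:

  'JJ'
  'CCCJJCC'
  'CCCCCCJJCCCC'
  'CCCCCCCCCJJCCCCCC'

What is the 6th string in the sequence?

Each term wraps the previous one in CCC on the left and CC on the right.
From CCCCCCCCCJJCCCCCC, 2 further steps: CCCCCCCCCJJCCCCCC → CCCCCCCCCCCCJJCCCCCCCC → (answer).

CCCCCCCCCCCCCCCJJCCCCCCCCCC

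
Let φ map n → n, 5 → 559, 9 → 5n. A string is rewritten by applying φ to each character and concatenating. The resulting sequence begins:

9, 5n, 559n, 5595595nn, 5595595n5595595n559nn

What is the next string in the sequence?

Applying the rule to each of the 21 symbols of 5595595n5595595n559nn gives the pieces 559 559 5n 559 559 5n 559 n 559 559 5n 559 559 5n 559 n 559 559 5n n n, which concatenate to the answer.

5595595n5595595n559n5595595n5595595n559n5595595nnn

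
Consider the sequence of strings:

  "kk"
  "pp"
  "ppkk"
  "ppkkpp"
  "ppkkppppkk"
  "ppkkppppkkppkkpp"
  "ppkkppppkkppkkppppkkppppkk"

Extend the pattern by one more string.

ppkkppppkkppkkppppkkppppkkppkkppppkkppkkpp

Each term (from the third on) is the previous term followed by the one before it: term 3 = pp·kk = ppkk.
The next term joins ppkkppppkkppkkppppkkppppkk and ppkkppppkkppkkpp.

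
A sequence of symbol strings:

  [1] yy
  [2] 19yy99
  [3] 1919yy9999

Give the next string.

s(k+1) = 19·s(k)·99, so each term gains 19 as a prefix and 99 as a suffix.
Applying this once more to 1919yy9999:

191919yy999999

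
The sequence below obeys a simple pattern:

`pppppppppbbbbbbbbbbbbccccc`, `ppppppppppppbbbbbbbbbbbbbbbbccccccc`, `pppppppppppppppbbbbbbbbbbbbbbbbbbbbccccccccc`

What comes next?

Reading off run lengths: p runs 9, 12, 15; b runs 12, 16, 20; c runs 5, 7, 9 — each is linear in n, where the shown terms are n = 3, 4, 5.
Setting n = 6 gives 18, 24, 11 characters in each block.

ppppppppppppppppppbbbbbbbbbbbbbbbbbbbbbbbbccccccccccc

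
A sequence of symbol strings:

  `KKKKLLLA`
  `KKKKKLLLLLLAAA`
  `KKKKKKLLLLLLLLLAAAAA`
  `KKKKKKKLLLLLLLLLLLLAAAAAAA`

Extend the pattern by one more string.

KKKKKKKKLLLLLLLLLLLLLLLAAAAAAAAA

The n-th term is n+3 K's then 3n L's then 2n-1 A's (n = 1, 2, …).
Setting n = 5 gives 8, 15, 9 characters in each block.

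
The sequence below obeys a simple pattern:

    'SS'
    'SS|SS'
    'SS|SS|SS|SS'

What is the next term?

s(k+1) = s(k)·|·s(k) — each term doubles the last with '|' between the halves.
One more doubling of SS|SS|SS|SS gives the answer.

SS|SS|SS|SS|SS|SS|SS|SS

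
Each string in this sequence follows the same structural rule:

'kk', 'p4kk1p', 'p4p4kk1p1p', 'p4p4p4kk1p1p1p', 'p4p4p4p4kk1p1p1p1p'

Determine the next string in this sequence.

Each term wraps the previous one in p4 on the left and 1p on the right.
One more step from p4p4p4p4kk1p1p1p1p gives the answer.

p4p4p4p4p4kk1p1p1p1p1p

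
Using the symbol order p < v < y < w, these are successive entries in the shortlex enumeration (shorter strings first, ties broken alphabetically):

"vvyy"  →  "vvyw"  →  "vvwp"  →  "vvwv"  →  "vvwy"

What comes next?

vvww

Treat vvwy as a base-4 numeral over the given alphabet and add one, carrying through any trailing w's.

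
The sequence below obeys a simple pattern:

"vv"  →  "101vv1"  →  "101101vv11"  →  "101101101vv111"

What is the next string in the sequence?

Every step adds 101 to the front and 1 to the end of the previous string.
So the next term is 101·101101101vv111·1.

101101101101vv1111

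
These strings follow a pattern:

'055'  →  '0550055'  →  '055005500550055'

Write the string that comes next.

Every step duplicates the string with '0' between the halves.
So the next term is two copies of 055005500550055 with '0' between the halves.

0550055005500550055005500550055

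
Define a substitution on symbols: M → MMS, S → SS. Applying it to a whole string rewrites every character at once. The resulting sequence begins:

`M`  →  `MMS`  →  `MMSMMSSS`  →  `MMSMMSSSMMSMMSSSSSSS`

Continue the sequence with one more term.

Replace each of the 20 characters of MMSMMSSSMMSMMSSSSSSS in place — MMS MMS SS MMS MMS SS SS SS MMS MMS SS MMS MMS SS SS SS SS SS SS SS — and concatenate.

MMSMMSSSMMSMMSSSSSSSMMSMMSSSMMSMMSSSSSSSSSSSSSSS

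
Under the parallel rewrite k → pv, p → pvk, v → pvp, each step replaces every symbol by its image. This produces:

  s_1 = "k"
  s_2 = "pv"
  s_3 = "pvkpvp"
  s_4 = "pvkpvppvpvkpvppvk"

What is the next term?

Rewriting the 17 symbols of pvkpvppvpvkpvppvk one by one yields pvk pvp pv pvk pvp pvk pvk pvp pvk pvp pv pvk pvp pvk pvk pvp pv; concatenated:

pvkpvppvpvkpvppvkpvkpvppvkpvppvpvkpvppvkpvkpvppv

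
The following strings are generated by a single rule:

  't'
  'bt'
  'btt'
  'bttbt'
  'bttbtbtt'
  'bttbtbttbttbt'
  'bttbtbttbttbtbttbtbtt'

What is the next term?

This is a Fibonacci-style word recurrence s(k) = s(k−1)·s(k−2): e.g. bt·t = btt.
The next term joins bttbtbttbttbtbttbtbtt and bttbtbttbttbt.

bttbtbttbttbtbttbtbttbttbtbttbttbt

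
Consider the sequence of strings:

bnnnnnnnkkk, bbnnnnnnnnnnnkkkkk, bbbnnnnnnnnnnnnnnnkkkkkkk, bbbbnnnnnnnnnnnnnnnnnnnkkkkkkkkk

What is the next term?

Reading off run lengths: b runs 1, 2, 3, 4; n runs 7, 11, 15, 19; k runs 3, 5, 7, 9 — each is linear in n, where the shown terms are n = 2, 3, 4, 5.
For the next term, n = 6, so the run lengths are 5, 23, 11.

bbbbbnnnnnnnnnnnnnnnnnnnnnnnkkkkkkkkkkk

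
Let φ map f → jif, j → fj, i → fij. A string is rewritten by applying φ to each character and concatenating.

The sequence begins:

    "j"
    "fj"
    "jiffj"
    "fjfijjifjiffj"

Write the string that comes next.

Rewriting the 13 symbols of fjfijjifjiffj one by one yields jif fj jif fij fj fj fij jif fj fij jif jif fj; concatenated:

jiffjjiffijfjfjfijjiffjfijjifjiffj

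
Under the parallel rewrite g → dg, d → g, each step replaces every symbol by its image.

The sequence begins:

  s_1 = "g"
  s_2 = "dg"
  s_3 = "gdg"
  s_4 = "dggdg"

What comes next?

gdgdggdg

Expanding dggdg: d→g, g→dg, g→dg, d→g, g→dg. Concatenated: g dg dg g dg.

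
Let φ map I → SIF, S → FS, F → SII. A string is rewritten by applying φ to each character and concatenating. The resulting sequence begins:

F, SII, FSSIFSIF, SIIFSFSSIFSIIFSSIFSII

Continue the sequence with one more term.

Rewriting the 21 symbols of SIIFSFSSIFSIIFSSIFSII one by one yields FS SIF SIF SII FS SII FS FS SIF SII FS SIF SIF SII FS FS SIF SII FS SIF SIF; concatenated:

FSSIFSIFSIIFSSIIFSFSSIFSIIFSSIFSIFSIIFSFSSIFSIIFSSIFSIF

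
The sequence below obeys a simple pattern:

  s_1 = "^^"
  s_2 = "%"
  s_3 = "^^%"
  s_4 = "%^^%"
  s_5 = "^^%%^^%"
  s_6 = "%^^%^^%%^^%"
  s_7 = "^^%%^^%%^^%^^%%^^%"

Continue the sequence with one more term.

%^^%^^%%^^%^^%%^^%%^^%^^%%^^%

Each term (from the third on) is the two preceding terms concatenated in order: term 3 = ^^·% = ^^%.
The next term joins %^^%^^%%^^% and ^^%%^^%%^^%^^%%^^%.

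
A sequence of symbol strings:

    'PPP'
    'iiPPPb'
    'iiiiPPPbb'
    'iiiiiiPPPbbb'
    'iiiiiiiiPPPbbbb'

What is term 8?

iiiiiiiiiiiiiiPPPbbbbbbb

Each term wraps the previous one in ii on the left and b on the right.
From iiiiiiiiPPPbbbb, 3 further steps: iiiiiiiiPPPbbbb → iiiiiiiiiiPPPbbbbb → iiiiiiiiiiiiPPPbbbbbb → (answer).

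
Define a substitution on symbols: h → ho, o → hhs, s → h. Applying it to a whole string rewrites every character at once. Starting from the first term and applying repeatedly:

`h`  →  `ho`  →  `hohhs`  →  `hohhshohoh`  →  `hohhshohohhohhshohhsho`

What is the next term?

Rewriting the 22 symbols of hohhshohohhohhshohhsho one by one yields ho hhs ho ho h ho hhs ho hhs ho ho hhs ho ho h ho hhs ho ho h ho hhs; concatenated:

hohhshohohhohhshohhshohohhshohohhohhshohohhohhs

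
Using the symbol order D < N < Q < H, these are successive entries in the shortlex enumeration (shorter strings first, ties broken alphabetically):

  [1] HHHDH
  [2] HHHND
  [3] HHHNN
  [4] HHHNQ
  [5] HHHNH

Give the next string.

Treat HHHNH as a base-4 numeral over the given alphabet and add one, carrying through any trailing H's.

HHHQD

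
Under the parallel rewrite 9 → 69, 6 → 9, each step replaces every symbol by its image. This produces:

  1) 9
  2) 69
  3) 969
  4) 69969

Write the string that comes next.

96969969

Expanding 69969: 6→9, 9→69, 9→69, 6→9, 9→69. Concatenated: 9 69 69 9 69.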